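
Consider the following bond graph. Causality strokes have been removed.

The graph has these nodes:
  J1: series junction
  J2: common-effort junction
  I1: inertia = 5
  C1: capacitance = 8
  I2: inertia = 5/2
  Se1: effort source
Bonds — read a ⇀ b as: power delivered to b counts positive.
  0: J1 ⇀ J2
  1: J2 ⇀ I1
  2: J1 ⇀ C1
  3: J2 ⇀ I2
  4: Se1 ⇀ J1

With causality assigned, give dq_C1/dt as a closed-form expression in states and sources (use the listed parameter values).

dq_C1/dt = p_I1/5 + 2*p_I2/5

b4 |J1  (Se1: effort source, stroke at far end)
b1 |I1  (I1 integral (f out))
b2 |J1  (C1 outputs effort q/C1)
b0 |J2  (closing 1-jn rule on J1)
b3 |I2  (J2: bond 0 brought effort, rest push out)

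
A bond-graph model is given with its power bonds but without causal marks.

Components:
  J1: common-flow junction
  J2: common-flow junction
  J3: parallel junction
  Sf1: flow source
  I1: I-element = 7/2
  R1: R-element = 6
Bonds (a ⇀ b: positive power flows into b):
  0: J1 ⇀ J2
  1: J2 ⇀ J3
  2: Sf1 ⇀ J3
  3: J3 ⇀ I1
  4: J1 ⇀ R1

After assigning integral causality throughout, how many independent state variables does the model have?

b2 stroke→Sf1  (Sf1 fixes flow; stroke at Sf1)
b3 stroke→I1  (I1 integral (f out))
b1 stroke→J3  (J3 needs exactly one e-in)
b0 stroke→J2  (J2: bond 1 brought flow, rest push out)
b4 stroke→J1  (J1 flow already set via bond 0)

1  (I1 all integral)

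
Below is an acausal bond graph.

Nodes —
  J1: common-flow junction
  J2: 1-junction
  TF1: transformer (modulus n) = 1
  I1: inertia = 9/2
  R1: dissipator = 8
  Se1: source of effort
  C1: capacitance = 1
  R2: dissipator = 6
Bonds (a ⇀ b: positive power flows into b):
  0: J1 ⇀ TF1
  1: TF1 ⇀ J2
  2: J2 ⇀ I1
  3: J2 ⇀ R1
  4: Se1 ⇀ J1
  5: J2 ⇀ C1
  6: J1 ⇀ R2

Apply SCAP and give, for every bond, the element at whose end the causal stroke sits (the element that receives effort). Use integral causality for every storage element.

#4 |J1  (source Se1 imposes e)
#2 |I1  (I1: I, integral causality)
#1 |J2  (J2 flow already set via bond 2)
#3 |J2  (1-jn J2 has f-setter on 2)
#5 |J2  (J2 flow already set via bond 2)
#0 |TF1  (through TF1, causality passes straight; one stroke at TF1)
#6 |J1  (J1: bond 0 brought flow, rest push out)

β0 stroke at TF1
β1 stroke at J2
β2 stroke at I1
β3 stroke at J2
β4 stroke at J1
β5 stroke at J2
β6 stroke at J1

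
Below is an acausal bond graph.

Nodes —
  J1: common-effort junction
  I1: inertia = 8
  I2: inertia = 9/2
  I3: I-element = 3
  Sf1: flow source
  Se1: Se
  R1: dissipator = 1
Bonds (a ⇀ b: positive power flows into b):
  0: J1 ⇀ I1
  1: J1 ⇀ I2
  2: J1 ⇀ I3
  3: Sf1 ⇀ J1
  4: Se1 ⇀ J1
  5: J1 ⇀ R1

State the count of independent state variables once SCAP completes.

#3 stroke→Sf1  (Sf1 fixes flow; stroke at Sf1)
#4 stroke→J1  (Se1 (Se) sets effort on bond)
#0 stroke→I1  (common-e at J1 fixed by 4)
#1 stroke→I2  (0-jn J1 has e-setter on 4)
#2 stroke→I3  (J1: bond 4 brought effort, rest push out)
#5 stroke→R1  (J1 effort already set via bond 4)

3  (I1, I2, I3 all integral)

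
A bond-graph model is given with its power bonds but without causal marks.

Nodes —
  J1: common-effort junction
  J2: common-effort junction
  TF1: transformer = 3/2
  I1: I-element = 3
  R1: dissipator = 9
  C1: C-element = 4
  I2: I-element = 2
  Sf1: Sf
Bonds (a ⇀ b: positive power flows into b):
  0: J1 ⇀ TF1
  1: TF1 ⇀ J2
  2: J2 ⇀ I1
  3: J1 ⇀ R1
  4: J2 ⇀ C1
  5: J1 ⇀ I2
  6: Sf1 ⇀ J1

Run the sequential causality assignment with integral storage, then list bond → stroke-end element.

β6 →Sf1  (Sf1 fixes flow; stroke at Sf1)
β2 →I1  (I1 integral (f out))
β4 →J2  (C1 integral (e out))
β1 →TF1  (common-e at J2 fixed by 4)
β0 →J1  (TF TF1: opposite of bond 1)
β3 →R1  (common-e at J1 fixed by 0)
β5 →I2  (J1: bond 0 brought effort, rest push out)

#0 stroke at J1
#1 stroke at TF1
#2 stroke at I1
#3 stroke at R1
#4 stroke at J2
#5 stroke at I2
#6 stroke at Sf1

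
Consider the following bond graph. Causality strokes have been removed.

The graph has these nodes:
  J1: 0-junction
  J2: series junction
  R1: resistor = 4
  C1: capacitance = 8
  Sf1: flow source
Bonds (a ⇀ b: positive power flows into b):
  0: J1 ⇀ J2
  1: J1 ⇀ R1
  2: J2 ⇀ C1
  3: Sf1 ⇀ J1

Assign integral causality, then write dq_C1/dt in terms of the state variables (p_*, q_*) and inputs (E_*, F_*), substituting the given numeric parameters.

dq_C1/dt = F_Sf1 - q_C1/32

bond 3 stroke→Sf1  (Sf1 (Sf) sets flow on bond)
bond 2 stroke→J2  (C1: C, integral causality)
bond 0 stroke→J1  (closing 1-jn rule on J2)
bond 1 stroke→R1  (J1 effort already set via bond 0)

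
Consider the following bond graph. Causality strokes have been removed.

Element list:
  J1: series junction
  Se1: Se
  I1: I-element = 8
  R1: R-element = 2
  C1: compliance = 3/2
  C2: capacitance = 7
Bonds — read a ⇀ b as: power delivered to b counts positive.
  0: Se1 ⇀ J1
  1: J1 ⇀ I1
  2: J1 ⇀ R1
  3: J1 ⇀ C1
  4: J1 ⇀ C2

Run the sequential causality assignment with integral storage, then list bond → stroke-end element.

b0 |J1
b1 |I1
b2 |J1
b3 |J1
b4 |J1

bond 0 |J1  (Se1 fixes effort; stroke away)
bond 1 |I1  (I1 outputs flow p/I1)
bond 2 |J1  (J1 flow already set via bond 1)
bond 3 |J1  (common-f at J1 fixed by 1)
bond 4 |J1  (J1 flow already set via bond 1)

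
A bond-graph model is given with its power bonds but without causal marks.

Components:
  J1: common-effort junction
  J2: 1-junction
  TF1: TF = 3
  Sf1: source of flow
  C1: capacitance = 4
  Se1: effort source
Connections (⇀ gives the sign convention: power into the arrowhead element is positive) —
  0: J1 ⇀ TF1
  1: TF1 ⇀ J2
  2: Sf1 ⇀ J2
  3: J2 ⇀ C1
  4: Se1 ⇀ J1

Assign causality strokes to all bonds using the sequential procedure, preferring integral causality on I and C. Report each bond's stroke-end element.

b0 |TF1
b1 |J2
b2 |Sf1
b3 |J2
b4 |J1

bond 2 stroke→Sf1  (Sf1 (Sf) sets flow on bond)
bond 4 stroke→J1  (Se1: effort source, stroke at far end)
bond 0 stroke→TF1  (0-jn J1 has e-setter on 4)
bond 1 stroke→J2  (1-jn J2 has f-setter on 2)
bond 3 stroke→J2  (J2 flow already set via bond 2)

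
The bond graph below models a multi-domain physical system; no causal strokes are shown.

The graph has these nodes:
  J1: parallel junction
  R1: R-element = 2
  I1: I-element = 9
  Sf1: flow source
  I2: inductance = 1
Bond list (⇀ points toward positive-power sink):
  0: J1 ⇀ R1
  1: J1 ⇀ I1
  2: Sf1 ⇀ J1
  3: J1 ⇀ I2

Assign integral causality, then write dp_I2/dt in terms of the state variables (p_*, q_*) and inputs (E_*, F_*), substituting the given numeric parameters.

dp_I2/dt = 2*F_Sf1 - 2*p_I1/9 - 2*p_I2

bond 2 |Sf1  (Sf1 (Sf) sets flow on bond)
bond 1 |I1  (I1 outputs flow p/I1)
bond 3 |I2  (I2 outputs flow p/I2)
bond 0 |J1  (only one effort-in slot at J1)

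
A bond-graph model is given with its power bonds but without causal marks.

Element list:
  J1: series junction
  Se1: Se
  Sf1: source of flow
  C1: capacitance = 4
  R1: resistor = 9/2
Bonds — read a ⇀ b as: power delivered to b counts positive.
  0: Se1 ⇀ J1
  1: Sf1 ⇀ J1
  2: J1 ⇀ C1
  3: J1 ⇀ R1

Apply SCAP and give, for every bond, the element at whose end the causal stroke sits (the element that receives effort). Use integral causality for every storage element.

bond 0 stroke at J1  (Se1: effort source, stroke at far end)
bond 1 stroke at Sf1  (Sf1: flow source, stroke at near end)
bond 2 stroke at J1  (J1: bond 1 brought flow, rest push out)
bond 3 stroke at J1  (J1 flow already set via bond 1)

β0 stroke at J1
β1 stroke at Sf1
β2 stroke at J1
β3 stroke at J1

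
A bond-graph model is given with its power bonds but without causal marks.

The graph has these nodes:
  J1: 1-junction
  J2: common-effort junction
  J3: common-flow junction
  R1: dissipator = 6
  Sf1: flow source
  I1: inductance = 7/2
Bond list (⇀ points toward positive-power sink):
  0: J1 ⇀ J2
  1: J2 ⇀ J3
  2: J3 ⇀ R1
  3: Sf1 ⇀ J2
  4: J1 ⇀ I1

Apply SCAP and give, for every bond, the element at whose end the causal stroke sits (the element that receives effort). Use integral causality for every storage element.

bond 3 stroke→Sf1  (Sf1 (Sf) sets flow on bond)
bond 4 stroke→I1  (I1 outputs flow p/I1)
bond 0 stroke→J1  (1-jn J1 has f-setter on 4)
bond 1 stroke→J2  (closing 0-jn rule on J2)
bond 2 stroke→J3  (J3: bond 1 brought flow, rest push out)

b0 |J1
b1 |J2
b2 |J3
b3 |Sf1
b4 |I1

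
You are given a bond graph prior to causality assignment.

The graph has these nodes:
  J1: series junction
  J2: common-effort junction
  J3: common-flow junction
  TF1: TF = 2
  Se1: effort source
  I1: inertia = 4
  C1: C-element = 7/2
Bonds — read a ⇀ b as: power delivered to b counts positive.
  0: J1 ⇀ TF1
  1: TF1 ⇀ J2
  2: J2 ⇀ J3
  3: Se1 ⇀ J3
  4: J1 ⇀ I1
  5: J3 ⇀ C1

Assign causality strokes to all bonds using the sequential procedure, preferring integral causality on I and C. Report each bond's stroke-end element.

bond 3 |J3  (source Se1 imposes e)
bond 4 |I1  (I1 integral (f out))
bond 0 |J1  (J1 flow already set via bond 4)
bond 1 |TF1  (TF1 one-in-one-out from 0)
bond 2 |J2  (only one effort-in slot at J2)
bond 5 |J3  (1-jn J3 has f-setter on 2)

b0 stroke→J1
b1 stroke→TF1
b2 stroke→J2
b3 stroke→J3
b4 stroke→I1
b5 stroke→J3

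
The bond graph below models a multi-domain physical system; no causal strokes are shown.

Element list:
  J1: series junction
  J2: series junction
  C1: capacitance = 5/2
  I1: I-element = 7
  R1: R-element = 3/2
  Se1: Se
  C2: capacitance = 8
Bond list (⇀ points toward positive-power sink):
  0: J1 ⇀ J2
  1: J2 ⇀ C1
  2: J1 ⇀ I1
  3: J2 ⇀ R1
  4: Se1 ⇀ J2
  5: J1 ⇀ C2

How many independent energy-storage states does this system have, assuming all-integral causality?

3  (C1, C2, I1 all integral)

bond 4 stroke→J2  (Se1: effort source, stroke at far end)
bond 1 stroke→J2  (C1 integral (e out))
bond 2 stroke→I1  (I1: I, integral causality)
bond 0 stroke→J1  (1-jn J1 has f-setter on 2)
bond 5 stroke→J1  (common-f at J1 fixed by 2)
bond 3 stroke→J2  (1-jn J2 has f-setter on 0)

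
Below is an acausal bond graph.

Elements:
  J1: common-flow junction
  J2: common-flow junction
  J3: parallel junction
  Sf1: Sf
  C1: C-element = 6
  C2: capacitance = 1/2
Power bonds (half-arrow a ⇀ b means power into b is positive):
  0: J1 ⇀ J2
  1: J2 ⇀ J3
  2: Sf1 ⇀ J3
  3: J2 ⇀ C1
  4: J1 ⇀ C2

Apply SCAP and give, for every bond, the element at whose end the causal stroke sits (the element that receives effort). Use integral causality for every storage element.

β2 |Sf1  (Sf1: flow source, stroke at near end)
β1 |J3  (closing 0-jn rule on J3)
β0 |J2  (common-f at J2 fixed by 1)
β3 |J2  (J2 flow already set via bond 1)
β4 |J1  (J1 flow already set via bond 0)

#0 stroke at J2
#1 stroke at J3
#2 stroke at Sf1
#3 stroke at J2
#4 stroke at J1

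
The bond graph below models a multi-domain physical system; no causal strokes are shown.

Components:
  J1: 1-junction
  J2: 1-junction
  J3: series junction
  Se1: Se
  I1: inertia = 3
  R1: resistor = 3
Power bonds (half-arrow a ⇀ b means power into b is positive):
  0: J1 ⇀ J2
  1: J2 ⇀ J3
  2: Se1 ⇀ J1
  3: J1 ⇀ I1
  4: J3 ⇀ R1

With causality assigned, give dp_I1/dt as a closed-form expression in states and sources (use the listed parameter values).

dp_I1/dt = E_Se1 - p_I1

β2 →J1  (source Se1 imposes e)
β3 →I1  (prefer integral on I1)
β0 →J1  (common-f at J1 fixed by 3)
β1 →J2  (J2 flow already set via bond 0)
β4 →J3  (common-f at J3 fixed by 1)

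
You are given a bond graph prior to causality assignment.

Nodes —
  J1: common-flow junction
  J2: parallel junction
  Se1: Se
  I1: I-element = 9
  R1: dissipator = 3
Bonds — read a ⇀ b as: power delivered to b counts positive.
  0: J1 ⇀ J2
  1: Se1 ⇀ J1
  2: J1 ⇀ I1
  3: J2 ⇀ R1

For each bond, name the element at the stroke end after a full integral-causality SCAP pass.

b0 stroke→J1
b1 stroke→J1
b2 stroke→I1
b3 stroke→J2

β1 stroke at J1  (Se1 fixes effort; stroke away)
β2 stroke at I1  (I1 integral (f out))
β0 stroke at J1  (J1 flow already set via bond 2)
β3 stroke at J2  (J2 needs exactly one e-in)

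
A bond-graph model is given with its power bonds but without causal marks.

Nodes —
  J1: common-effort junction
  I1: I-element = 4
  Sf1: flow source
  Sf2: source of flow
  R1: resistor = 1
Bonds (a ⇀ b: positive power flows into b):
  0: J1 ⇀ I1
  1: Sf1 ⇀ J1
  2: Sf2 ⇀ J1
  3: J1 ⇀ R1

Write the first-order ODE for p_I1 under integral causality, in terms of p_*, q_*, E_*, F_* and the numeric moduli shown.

bond 1 stroke→Sf1  (source Sf1 imposes f)
bond 2 stroke→Sf2  (Sf2 fixes flow; stroke at Sf2)
bond 0 stroke→I1  (I1 outputs flow p/I1)
bond 3 stroke→J1  (J1 needs exactly one e-in)

dp_I1/dt = F_Sf1 + F_Sf2 - p_I1/4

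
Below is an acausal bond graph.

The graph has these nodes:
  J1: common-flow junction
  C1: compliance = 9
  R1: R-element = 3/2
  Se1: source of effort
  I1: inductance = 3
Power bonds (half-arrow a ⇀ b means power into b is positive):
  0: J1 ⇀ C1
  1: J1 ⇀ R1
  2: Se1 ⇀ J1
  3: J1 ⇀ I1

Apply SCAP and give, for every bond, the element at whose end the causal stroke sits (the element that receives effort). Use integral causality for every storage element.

b0 stroke→J1
b1 stroke→J1
b2 stroke→J1
b3 stroke→I1

b2 |J1  (source Se1 imposes e)
b0 |J1  (C1 integral (e out))
b3 |I1  (I1: I, integral causality)
b1 |J1  (J1 flow already set via bond 3)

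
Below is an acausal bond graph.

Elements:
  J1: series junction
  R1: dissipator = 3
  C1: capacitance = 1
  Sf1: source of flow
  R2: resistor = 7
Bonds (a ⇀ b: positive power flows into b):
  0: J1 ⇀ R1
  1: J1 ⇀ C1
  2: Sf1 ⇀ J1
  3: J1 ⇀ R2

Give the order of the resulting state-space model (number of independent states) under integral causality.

1  (C1 all integral)

b2 stroke at Sf1  (Sf1 (Sf) sets flow on bond)
b0 stroke at J1  (J1: bond 2 brought flow, rest push out)
b1 stroke at J1  (J1: bond 2 brought flow, rest push out)
b3 stroke at J1  (1-jn J1 has f-setter on 2)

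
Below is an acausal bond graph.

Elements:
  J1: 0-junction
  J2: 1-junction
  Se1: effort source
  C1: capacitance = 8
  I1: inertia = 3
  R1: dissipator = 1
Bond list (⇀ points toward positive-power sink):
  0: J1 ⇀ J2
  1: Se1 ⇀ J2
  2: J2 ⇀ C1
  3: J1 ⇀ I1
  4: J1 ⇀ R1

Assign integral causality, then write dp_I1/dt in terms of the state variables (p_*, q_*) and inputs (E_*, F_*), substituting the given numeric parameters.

β1 →J2  (Se1 (Se) sets effort on bond)
β2 →J2  (C1 outputs effort q/C1)
β0 →J1  (closing 1-jn rule on J2)
β3 →I1  (common-e at J1 fixed by 0)
β4 →R1  (J1 effort already set via bond 0)

dp_I1/dt = -E_Se1 + q_C1/8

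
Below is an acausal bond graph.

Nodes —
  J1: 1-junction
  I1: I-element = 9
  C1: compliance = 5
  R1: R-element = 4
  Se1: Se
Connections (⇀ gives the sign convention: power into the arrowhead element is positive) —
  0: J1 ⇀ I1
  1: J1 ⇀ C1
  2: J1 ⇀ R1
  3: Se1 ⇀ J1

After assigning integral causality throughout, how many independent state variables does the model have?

2  (C1, I1 all integral)

bond 3 stroke→J1  (Se1: effort source, stroke at far end)
bond 0 stroke→I1  (I1 integral (f out))
bond 1 stroke→J1  (J1 flow already set via bond 0)
bond 2 stroke→J1  (J1 flow already set via bond 0)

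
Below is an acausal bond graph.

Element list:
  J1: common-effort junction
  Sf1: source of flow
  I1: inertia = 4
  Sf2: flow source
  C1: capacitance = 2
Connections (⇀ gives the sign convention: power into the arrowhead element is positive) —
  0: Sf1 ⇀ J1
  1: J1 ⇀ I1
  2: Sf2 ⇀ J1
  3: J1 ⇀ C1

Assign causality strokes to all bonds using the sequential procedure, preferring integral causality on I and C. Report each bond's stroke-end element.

β0 stroke→Sf1
β1 stroke→I1
β2 stroke→Sf2
β3 stroke→J1

b0 stroke at Sf1  (Sf1: flow source, stroke at near end)
b2 stroke at Sf2  (source Sf2 imposes f)
b1 stroke at I1  (I1 integral (f out))
b3 stroke at J1  (J1 needs exactly one e-in)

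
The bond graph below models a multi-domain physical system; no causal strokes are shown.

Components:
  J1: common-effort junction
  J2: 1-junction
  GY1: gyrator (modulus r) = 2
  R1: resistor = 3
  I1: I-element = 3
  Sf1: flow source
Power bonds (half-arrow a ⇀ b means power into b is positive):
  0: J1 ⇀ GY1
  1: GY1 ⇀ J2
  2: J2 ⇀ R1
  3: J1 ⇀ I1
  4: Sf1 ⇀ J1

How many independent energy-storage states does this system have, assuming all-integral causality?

1  (I1 all integral)

b4 stroke at Sf1  (Sf1: flow source, stroke at near end)
b3 stroke at I1  (I1: I, integral causality)
b0 stroke at J1  (closing 0-jn rule on J1)
b1 stroke at J2  (GY1: gyrator matches bond 0)
b2 stroke at R1  (J2 needs exactly one f-in)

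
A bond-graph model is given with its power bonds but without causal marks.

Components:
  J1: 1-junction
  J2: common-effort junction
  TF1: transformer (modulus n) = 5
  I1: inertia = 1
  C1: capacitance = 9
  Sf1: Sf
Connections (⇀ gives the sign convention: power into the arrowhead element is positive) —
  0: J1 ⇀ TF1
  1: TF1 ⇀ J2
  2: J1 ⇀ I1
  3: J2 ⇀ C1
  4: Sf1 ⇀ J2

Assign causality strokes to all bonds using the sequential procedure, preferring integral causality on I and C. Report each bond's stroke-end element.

b4 →Sf1  (source Sf1 imposes f)
b2 →I1  (I1 integral (f out))
b0 →J1  (common-f at J1 fixed by 2)
b1 →TF1  (TF TF1: opposite of bond 0)
b3 →J2  (only one effort-in slot at J2)

β0 stroke→J1
β1 stroke→TF1
β2 stroke→I1
β3 stroke→J2
β4 stroke→Sf1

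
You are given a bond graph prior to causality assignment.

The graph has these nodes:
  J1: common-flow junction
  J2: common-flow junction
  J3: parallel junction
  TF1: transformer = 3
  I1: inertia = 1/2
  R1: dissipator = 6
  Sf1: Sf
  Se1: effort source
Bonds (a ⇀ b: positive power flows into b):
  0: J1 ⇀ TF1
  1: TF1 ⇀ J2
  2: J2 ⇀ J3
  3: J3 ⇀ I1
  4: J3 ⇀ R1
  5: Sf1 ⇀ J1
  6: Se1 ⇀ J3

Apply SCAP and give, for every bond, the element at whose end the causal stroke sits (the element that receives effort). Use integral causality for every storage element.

bond 5 stroke→Sf1  (Sf1 (Sf) sets flow on bond)
bond 6 stroke→J3  (source Se1 imposes e)
bond 0 stroke→J1  (common-f at J1 fixed by 5)
bond 2 stroke→J2  (0-jn J3 has e-setter on 6)
bond 3 stroke→I1  (J3 effort already set via bond 6)
bond 4 stroke→R1  (J3 effort already set via bond 6)
bond 1 stroke→TF1  (TF1: transformer flips bond 0)

bond 0 stroke at J1
bond 1 stroke at TF1
bond 2 stroke at J2
bond 3 stroke at I1
bond 4 stroke at R1
bond 5 stroke at Sf1
bond 6 stroke at J3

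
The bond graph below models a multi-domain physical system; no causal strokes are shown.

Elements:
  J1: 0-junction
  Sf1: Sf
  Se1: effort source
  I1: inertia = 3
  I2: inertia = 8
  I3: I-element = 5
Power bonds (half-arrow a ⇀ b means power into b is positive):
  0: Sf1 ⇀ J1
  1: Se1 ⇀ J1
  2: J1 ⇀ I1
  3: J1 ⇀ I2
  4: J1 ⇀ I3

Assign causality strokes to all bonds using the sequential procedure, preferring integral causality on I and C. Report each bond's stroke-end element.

bond 0 |Sf1  (Sf1: flow source, stroke at near end)
bond 1 |J1  (Se1 fixes effort; stroke away)
bond 2 |I1  (common-e at J1 fixed by 1)
bond 3 |I2  (J1: bond 1 brought effort, rest push out)
bond 4 |I3  (common-e at J1 fixed by 1)

β0 |Sf1
β1 |J1
β2 |I1
β3 |I2
β4 |I3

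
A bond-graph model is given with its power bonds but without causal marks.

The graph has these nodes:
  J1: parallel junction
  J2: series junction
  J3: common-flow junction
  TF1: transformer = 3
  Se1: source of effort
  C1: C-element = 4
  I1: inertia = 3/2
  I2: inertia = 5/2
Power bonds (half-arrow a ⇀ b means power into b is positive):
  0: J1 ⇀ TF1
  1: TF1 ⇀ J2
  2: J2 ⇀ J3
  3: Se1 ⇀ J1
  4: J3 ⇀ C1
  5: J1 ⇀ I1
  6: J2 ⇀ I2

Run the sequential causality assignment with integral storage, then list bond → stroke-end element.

bond 0 →TF1
bond 1 →J2
bond 2 →J2
bond 3 →J1
bond 4 →J3
bond 5 →I1
bond 6 →I2

b3 |J1  (Se1 fixes effort; stroke away)
b0 |TF1  (0-jn J1 has e-setter on 3)
b5 |I1  (J1: bond 3 brought effort, rest push out)
b1 |J2  (TF1 one-in-one-out from 0)
b4 |J3  (prefer integral on C1)
b2 |J2  (closing 1-jn rule on J3)
b6 |I2  (closing 1-jn rule on J2)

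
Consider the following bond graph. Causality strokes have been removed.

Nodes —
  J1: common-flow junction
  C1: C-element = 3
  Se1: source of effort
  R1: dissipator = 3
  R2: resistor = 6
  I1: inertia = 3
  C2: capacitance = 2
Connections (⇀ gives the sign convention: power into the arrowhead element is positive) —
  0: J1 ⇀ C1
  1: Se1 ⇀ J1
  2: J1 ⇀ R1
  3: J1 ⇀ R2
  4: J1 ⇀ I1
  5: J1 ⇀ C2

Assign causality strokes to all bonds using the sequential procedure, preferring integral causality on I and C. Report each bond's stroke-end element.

b0 →J1
b1 →J1
b2 →J1
b3 →J1
b4 →I1
b5 →J1

#1 →J1  (Se1: effort source, stroke at far end)
#0 →J1  (C1 integral (e out))
#4 →I1  (I1: I, integral causality)
#2 →J1  (common-f at J1 fixed by 4)
#3 →J1  (J1: bond 4 brought flow, rest push out)
#5 →J1  (J1: bond 4 brought flow, rest push out)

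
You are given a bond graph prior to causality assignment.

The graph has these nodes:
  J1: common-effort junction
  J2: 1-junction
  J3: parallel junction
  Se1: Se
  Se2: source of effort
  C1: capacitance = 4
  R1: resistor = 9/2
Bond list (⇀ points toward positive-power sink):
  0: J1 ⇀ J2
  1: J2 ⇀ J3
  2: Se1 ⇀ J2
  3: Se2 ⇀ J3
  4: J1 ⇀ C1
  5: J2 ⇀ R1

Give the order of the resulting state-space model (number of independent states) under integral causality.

#2 stroke→J2  (Se1 (Se) sets effort on bond)
#3 stroke→J3  (Se2: effort source, stroke at far end)
#1 stroke→J2  (J3: bond 3 brought effort, rest push out)
#4 stroke→J1  (C1 integral (e out))
#0 stroke→J2  (0-jn J1 has e-setter on 4)
#5 stroke→R1  (J2 needs exactly one f-in)

1  (C1 all integral)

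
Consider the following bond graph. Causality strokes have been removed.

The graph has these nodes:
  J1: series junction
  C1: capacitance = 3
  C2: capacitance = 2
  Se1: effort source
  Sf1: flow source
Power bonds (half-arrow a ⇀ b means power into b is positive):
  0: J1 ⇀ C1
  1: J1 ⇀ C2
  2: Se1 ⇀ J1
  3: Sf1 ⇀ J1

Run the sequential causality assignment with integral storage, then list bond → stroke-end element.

β2 stroke→J1  (Se1 (Se) sets effort on bond)
β3 stroke→Sf1  (Sf1 fixes flow; stroke at Sf1)
β0 stroke→J1  (J1 flow already set via bond 3)
β1 stroke→J1  (common-f at J1 fixed by 3)

#0 |J1
#1 |J1
#2 |J1
#3 |Sf1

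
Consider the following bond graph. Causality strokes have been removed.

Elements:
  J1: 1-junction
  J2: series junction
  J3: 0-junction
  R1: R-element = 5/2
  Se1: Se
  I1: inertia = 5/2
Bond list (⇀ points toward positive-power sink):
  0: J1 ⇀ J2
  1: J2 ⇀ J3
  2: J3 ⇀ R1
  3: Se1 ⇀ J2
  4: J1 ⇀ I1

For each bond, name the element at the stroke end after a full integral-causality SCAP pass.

#3 stroke→J2  (Se1: effort source, stroke at far end)
#4 stroke→I1  (I1: I, integral causality)
#0 stroke→J1  (J1 flow already set via bond 4)
#1 stroke→J2  (1-jn J2 has f-setter on 0)
#2 stroke→J3  (J3 needs exactly one e-in)

#0 stroke→J1
#1 stroke→J2
#2 stroke→J3
#3 stroke→J2
#4 stroke→I1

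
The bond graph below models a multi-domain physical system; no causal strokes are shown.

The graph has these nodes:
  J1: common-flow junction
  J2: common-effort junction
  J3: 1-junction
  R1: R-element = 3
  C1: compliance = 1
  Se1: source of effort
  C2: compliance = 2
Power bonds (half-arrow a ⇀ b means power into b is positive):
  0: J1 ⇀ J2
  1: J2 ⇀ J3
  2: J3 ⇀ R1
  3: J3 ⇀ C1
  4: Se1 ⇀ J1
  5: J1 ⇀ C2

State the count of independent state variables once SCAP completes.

2  (C1, C2 all integral)

#4 stroke→J1  (Se1 (Se) sets effort on bond)
#3 stroke→J3  (C1 integral (e out))
#5 stroke→J1  (prefer integral on C2)
#0 stroke→J2  (J1: last free bond brings flow in)
#1 stroke→J3  (0-jn J2 has e-setter on 0)
#2 stroke→R1  (J3 needs exactly one f-in)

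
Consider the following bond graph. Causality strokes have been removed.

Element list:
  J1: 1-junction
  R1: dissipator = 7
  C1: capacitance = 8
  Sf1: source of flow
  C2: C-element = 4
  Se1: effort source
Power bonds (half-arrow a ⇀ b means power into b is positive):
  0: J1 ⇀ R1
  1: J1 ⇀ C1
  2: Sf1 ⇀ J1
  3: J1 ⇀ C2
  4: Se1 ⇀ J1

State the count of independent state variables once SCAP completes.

2  (C1, C2 all integral)

β2 |Sf1  (Sf1 fixes flow; stroke at Sf1)
β4 |J1  (source Se1 imposes e)
β0 |J1  (common-f at J1 fixed by 2)
β1 |J1  (J1 flow already set via bond 2)
β3 |J1  (1-jn J1 has f-setter on 2)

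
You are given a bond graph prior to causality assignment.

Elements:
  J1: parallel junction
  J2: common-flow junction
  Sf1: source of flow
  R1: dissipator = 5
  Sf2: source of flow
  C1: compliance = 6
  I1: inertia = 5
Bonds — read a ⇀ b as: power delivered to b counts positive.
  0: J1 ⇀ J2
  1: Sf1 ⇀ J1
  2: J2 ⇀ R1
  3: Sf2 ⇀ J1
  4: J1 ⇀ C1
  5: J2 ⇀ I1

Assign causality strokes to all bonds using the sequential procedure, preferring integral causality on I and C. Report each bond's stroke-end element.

#0 stroke at J2
#1 stroke at Sf1
#2 stroke at J2
#3 stroke at Sf2
#4 stroke at J1
#5 stroke at I1

b1 stroke at Sf1  (source Sf1 imposes f)
b3 stroke at Sf2  (Sf2 fixes flow; stroke at Sf2)
b4 stroke at J1  (prefer integral on C1)
b0 stroke at J2  (J1 effort already set via bond 4)
b5 stroke at I1  (I1 outputs flow p/I1)
b2 stroke at J2  (1-jn J2 has f-setter on 5)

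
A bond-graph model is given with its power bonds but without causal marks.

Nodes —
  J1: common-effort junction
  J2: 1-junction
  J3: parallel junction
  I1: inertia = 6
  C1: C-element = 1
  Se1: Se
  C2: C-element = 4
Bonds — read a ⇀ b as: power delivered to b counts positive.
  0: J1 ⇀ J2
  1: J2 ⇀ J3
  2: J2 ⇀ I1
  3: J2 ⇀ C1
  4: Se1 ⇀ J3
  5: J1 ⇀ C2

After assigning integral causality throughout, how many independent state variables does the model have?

β4 →J3  (Se1 (Se) sets effort on bond)
β1 →J2  (J3: bond 4 brought effort, rest push out)
β2 →I1  (I1 integral (f out))
β0 →J2  (J2 flow already set via bond 2)
β3 →J2  (common-f at J2 fixed by 2)
β5 →J1  (J1 needs exactly one e-in)

3  (C1, C2, I1 all integral)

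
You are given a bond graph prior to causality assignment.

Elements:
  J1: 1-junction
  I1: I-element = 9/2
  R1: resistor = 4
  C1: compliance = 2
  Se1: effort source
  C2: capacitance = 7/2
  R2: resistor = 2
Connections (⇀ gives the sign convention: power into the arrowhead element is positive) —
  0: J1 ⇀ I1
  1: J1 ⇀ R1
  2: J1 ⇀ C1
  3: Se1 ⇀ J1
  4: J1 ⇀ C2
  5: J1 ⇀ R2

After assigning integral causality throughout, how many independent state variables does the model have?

bond 3 stroke at J1  (Se1 fixes effort; stroke away)
bond 0 stroke at I1  (I1: I, integral causality)
bond 1 stroke at J1  (1-jn J1 has f-setter on 0)
bond 2 stroke at J1  (J1 flow already set via bond 0)
bond 4 stroke at J1  (common-f at J1 fixed by 0)
bond 5 stroke at J1  (common-f at J1 fixed by 0)

3  (C1, C2, I1 all integral)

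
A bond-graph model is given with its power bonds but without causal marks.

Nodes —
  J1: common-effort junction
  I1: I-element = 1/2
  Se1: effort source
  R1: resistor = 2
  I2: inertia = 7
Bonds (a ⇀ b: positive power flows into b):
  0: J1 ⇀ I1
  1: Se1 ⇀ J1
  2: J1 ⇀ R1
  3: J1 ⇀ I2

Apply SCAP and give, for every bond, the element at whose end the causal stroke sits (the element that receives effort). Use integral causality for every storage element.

β1 →J1  (Se1 (Se) sets effort on bond)
β0 →I1  (0-jn J1 has e-setter on 1)
β2 →R1  (J1 effort already set via bond 1)
β3 →I2  (J1: bond 1 brought effort, rest push out)

bond 0 →I1
bond 1 →J1
bond 2 →R1
bond 3 →I2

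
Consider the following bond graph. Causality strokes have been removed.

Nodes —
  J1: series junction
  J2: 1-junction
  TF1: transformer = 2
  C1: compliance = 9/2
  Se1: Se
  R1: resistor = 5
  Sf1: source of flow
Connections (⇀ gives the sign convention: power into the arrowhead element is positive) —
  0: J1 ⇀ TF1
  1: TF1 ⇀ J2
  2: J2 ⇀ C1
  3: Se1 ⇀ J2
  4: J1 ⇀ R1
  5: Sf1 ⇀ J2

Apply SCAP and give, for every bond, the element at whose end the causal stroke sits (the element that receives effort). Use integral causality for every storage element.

#0 stroke→TF1
#1 stroke→J2
#2 stroke→J2
#3 stroke→J2
#4 stroke→J1
#5 stroke→Sf1

bond 3 stroke at J2  (Se1 fixes effort; stroke away)
bond 5 stroke at Sf1  (Sf1 (Sf) sets flow on bond)
bond 1 stroke at J2  (common-f at J2 fixed by 5)
bond 2 stroke at J2  (J2 flow already set via bond 5)
bond 0 stroke at TF1  (TF1 one-in-one-out from 1)
bond 4 stroke at J1  (J1: bond 0 brought flow, rest push out)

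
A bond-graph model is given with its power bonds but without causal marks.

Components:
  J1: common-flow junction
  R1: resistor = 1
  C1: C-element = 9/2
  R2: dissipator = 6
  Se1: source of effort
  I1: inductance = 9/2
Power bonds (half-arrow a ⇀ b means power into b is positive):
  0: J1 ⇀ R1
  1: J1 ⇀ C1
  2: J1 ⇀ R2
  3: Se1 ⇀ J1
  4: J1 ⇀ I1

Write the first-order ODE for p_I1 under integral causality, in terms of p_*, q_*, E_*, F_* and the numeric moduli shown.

dp_I1/dt = E_Se1 - 14*p_I1/9 - 2*q_C1/9

bond 3 →J1  (Se1 fixes effort; stroke away)
bond 1 →J1  (C1 outputs effort q/C1)
bond 4 →I1  (prefer integral on I1)
bond 0 →J1  (common-f at J1 fixed by 4)
bond 2 →J1  (J1: bond 4 brought flow, rest push out)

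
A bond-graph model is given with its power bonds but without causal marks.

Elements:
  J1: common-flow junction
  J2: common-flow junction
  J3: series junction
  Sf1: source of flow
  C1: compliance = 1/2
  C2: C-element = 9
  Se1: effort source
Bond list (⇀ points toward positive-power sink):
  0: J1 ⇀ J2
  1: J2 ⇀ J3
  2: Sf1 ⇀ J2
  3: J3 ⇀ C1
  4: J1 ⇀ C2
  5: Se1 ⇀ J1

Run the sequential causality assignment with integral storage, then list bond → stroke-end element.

β2 stroke at Sf1  (source Sf1 imposes f)
β5 stroke at J1  (source Se1 imposes e)
β0 stroke at J2  (J2: bond 2 brought flow, rest push out)
β1 stroke at J2  (common-f at J2 fixed by 2)
β3 stroke at J3  (J3 flow already set via bond 1)
β4 stroke at J1  (common-f at J1 fixed by 0)

β0 stroke→J2
β1 stroke→J2
β2 stroke→Sf1
β3 stroke→J3
β4 stroke→J1
β5 stroke→J1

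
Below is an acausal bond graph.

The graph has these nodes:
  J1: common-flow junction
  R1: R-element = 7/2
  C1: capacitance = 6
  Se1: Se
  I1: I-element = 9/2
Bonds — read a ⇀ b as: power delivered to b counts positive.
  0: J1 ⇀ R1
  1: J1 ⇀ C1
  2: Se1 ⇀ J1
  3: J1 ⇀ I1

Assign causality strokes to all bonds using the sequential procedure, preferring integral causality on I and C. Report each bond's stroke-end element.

bond 0 stroke→J1
bond 1 stroke→J1
bond 2 stroke→J1
bond 3 stroke→I1

bond 2 →J1  (Se1: effort source, stroke at far end)
bond 1 →J1  (C1: C, integral causality)
bond 3 →I1  (I1 outputs flow p/I1)
bond 0 →J1  (J1 flow already set via bond 3)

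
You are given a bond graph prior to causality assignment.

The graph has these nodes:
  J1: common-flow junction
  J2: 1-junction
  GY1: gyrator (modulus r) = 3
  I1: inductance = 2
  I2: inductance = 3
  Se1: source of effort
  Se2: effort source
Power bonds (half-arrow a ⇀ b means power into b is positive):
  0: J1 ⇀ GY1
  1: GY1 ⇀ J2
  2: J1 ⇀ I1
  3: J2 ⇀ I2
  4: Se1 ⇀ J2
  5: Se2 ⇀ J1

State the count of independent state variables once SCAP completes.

b4 |J2  (source Se1 imposes e)
b5 |J1  (Se2 fixes effort; stroke away)
b2 |I1  (I1: I, integral causality)
b0 |J1  (J1: bond 2 brought flow, rest push out)
b1 |J2  (through GY1, causality inverts; strokes same side of GY1)
b3 |I2  (only one flow-in slot at J2)

2  (I1, I2 all integral)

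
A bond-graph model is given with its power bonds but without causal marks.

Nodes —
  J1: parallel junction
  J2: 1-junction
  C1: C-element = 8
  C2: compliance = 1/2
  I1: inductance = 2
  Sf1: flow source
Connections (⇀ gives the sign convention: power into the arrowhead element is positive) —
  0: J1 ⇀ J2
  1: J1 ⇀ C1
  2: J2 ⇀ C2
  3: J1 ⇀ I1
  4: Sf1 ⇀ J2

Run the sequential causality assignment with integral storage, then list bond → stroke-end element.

b0 →J2
b1 →J1
b2 →J2
b3 →I1
b4 →Sf1

β4 stroke→Sf1  (Sf1 (Sf) sets flow on bond)
β0 stroke→J2  (J2 flow already set via bond 4)
β2 stroke→J2  (J2: bond 4 brought flow, rest push out)
β1 stroke→J1  (C1 outputs effort q/C1)
β3 stroke→I1  (J1: bond 1 brought effort, rest push out)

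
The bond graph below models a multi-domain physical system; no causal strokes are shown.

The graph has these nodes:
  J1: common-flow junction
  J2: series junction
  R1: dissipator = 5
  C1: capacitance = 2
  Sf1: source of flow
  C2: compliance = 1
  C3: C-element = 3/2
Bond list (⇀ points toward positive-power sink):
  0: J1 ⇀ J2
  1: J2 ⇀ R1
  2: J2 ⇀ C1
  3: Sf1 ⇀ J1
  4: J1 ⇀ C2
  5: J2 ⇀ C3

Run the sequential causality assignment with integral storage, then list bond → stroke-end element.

b3 stroke→Sf1  (Sf1 fixes flow; stroke at Sf1)
b0 stroke→J1  (J1 flow already set via bond 3)
b4 stroke→J1  (common-f at J1 fixed by 3)
b1 stroke→J2  (common-f at J2 fixed by 0)
b2 stroke→J2  (J2: bond 0 brought flow, rest push out)
b5 stroke→J2  (1-jn J2 has f-setter on 0)

β0 stroke at J1
β1 stroke at J2
β2 stroke at J2
β3 stroke at Sf1
β4 stroke at J1
β5 stroke at J2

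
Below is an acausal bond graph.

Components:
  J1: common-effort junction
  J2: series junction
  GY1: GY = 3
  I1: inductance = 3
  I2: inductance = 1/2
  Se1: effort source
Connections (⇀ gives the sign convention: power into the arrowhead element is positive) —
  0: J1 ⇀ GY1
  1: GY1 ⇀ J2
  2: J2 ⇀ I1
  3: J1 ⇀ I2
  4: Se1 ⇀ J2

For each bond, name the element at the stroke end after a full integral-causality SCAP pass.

b4 |J2  (Se1 fixes effort; stroke away)
b2 |I1  (prefer integral on I1)
b1 |J2  (1-jn J2 has f-setter on 2)
b0 |J1  (GY1 both-in/both-out from 1)
b3 |I2  (common-e at J1 fixed by 0)

β0 |J1
β1 |J2
β2 |I1
β3 |I2
β4 |J2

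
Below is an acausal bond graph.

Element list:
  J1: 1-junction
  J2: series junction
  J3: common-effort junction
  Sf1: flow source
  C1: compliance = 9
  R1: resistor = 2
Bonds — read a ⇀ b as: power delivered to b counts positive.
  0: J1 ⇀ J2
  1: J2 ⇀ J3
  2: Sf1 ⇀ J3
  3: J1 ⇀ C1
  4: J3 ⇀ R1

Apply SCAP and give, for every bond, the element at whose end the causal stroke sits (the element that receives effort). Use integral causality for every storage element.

β0 |J2
β1 |J3
β2 |Sf1
β3 |J1
β4 |R1

bond 2 →Sf1  (Sf1 fixes flow; stroke at Sf1)
bond 3 →J1  (prefer integral on C1)
bond 0 →J2  (J1 needs exactly one f-in)
bond 1 →J3  (J2: last free bond brings flow in)
bond 4 →R1  (J3: bond 1 brought effort, rest push out)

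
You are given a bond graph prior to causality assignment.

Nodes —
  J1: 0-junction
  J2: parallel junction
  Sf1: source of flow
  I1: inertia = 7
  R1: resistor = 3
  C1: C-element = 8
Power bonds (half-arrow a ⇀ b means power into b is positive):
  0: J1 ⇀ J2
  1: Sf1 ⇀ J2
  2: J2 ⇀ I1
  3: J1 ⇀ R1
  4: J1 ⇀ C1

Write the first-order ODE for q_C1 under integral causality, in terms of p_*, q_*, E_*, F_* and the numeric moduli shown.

β1 stroke at Sf1  (Sf1 (Sf) sets flow on bond)
β2 stroke at I1  (prefer integral on I1)
β0 stroke at J2  (closing 0-jn rule on J2)
β4 stroke at J1  (C1 integral (e out))
β3 stroke at R1  (J1 effort already set via bond 4)

dq_C1/dt = F_Sf1 - p_I1/7 - q_C1/24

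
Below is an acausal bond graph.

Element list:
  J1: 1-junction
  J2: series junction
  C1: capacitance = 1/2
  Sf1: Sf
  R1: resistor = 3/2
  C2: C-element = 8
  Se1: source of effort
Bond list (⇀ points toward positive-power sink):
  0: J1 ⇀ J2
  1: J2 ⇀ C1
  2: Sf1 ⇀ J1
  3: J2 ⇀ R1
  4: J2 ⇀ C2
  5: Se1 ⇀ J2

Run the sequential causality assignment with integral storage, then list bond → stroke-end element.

β0 stroke→J1
β1 stroke→J2
β2 stroke→Sf1
β3 stroke→J2
β4 stroke→J2
β5 stroke→J2

bond 2 →Sf1  (Sf1 (Sf) sets flow on bond)
bond 5 →J2  (source Se1 imposes e)
bond 0 →J1  (J1 flow already set via bond 2)
bond 1 →J2  (1-jn J2 has f-setter on 0)
bond 3 →J2  (J2 flow already set via bond 0)
bond 4 →J2  (J2: bond 0 brought flow, rest push out)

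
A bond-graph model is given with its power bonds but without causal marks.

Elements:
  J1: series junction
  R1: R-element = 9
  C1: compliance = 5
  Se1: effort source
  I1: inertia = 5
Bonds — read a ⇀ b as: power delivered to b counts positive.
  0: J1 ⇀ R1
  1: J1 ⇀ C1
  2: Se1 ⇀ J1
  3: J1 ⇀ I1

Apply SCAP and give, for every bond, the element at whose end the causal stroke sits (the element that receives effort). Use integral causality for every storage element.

β2 stroke at J1  (Se1 fixes effort; stroke away)
β1 stroke at J1  (C1 integral (e out))
β3 stroke at I1  (I1 integral (f out))
β0 stroke at J1  (common-f at J1 fixed by 3)

b0 stroke→J1
b1 stroke→J1
b2 stroke→J1
b3 stroke→I1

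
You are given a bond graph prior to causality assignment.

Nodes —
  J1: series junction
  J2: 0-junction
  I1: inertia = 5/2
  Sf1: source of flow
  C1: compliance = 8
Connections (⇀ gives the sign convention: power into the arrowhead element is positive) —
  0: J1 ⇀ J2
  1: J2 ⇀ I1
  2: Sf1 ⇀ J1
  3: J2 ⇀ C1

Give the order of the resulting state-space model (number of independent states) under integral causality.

b2 stroke→Sf1  (Sf1: flow source, stroke at near end)
b0 stroke→J1  (common-f at J1 fixed by 2)
b1 stroke→I1  (I1: I, integral causality)
b3 stroke→J2  (closing 0-jn rule on J2)

2  (C1, I1 all integral)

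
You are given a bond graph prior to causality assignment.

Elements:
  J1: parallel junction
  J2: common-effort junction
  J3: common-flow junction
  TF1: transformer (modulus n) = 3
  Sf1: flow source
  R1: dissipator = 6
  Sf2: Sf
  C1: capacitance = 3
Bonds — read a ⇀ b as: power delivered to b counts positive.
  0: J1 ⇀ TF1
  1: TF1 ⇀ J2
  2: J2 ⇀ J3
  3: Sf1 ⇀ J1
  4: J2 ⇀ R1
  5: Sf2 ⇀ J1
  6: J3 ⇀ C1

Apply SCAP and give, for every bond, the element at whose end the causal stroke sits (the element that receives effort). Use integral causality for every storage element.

β3 →Sf1  (Sf1: flow source, stroke at near end)
β5 →Sf2  (source Sf2 imposes f)
β0 →J1  (J1: last free bond brings effort in)
β1 →TF1  (through TF1, causality passes straight; one stroke at TF1)
β6 →J3  (C1 integral (e out))
β2 →J2  (only one flow-in slot at J3)
β4 →R1  (J2 effort already set via bond 2)

b0 stroke at J1
b1 stroke at TF1
b2 stroke at J2
b3 stroke at Sf1
b4 stroke at R1
b5 stroke at Sf2
b6 stroke at J3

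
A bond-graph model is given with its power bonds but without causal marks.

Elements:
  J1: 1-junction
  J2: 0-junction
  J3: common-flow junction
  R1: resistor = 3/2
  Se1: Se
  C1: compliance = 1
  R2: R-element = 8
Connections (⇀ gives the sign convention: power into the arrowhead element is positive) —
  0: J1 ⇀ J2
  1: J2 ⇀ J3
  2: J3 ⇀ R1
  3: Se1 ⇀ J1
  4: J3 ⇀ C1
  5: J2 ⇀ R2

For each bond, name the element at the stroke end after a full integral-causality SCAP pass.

#0 stroke at J2
#1 stroke at J3
#2 stroke at R1
#3 stroke at J1
#4 stroke at J3
#5 stroke at R2

#3 |J1  (Se1 fixes effort; stroke away)
#0 |J2  (only one flow-in slot at J1)
#1 |J3  (J2: bond 0 brought effort, rest push out)
#5 |R2  (J2 effort already set via bond 0)
#4 |J3  (C1 outputs effort q/C1)
#2 |R1  (only one flow-in slot at J3)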